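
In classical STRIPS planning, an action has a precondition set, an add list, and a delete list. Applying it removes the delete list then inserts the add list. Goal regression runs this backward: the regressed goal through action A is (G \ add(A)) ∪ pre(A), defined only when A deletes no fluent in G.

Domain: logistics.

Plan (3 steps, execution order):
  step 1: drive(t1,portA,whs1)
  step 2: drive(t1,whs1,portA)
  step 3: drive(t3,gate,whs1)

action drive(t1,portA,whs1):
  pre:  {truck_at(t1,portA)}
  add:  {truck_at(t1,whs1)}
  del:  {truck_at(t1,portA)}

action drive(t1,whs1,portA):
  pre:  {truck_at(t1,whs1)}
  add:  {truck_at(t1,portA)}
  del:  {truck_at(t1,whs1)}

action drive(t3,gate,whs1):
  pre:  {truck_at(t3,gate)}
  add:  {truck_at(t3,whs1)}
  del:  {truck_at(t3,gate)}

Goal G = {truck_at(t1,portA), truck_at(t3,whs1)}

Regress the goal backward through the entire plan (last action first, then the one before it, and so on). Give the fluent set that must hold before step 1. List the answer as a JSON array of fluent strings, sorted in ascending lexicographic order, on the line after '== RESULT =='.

Work backward from the goal:
  through step 3 (drive(t3,gate,whs1)): drop {truck_at(t3,whs1)}, keep {truck_at(t1,portA)}, require {truck_at(t3,gate)}
    → {truck_at(t1,portA), truck_at(t3,gate)}
  through step 2 (drive(t1,whs1,portA)): drop {truck_at(t1,portA)}, keep {truck_at(t3,gate)}, require {truck_at(t1,whs1)}
    → {truck_at(t1,whs1), truck_at(t3,gate)}
  through step 1 (drive(t1,portA,whs1)): drop {truck_at(t1,whs1)}, keep {truck_at(t3,gate)}, require {truck_at(t1,portA)}
    → {truck_at(t1,portA), truck_at(t3,gate)}

== RESULT ==
["truck_at(t1,portA)", "truck_at(t3,gate)"]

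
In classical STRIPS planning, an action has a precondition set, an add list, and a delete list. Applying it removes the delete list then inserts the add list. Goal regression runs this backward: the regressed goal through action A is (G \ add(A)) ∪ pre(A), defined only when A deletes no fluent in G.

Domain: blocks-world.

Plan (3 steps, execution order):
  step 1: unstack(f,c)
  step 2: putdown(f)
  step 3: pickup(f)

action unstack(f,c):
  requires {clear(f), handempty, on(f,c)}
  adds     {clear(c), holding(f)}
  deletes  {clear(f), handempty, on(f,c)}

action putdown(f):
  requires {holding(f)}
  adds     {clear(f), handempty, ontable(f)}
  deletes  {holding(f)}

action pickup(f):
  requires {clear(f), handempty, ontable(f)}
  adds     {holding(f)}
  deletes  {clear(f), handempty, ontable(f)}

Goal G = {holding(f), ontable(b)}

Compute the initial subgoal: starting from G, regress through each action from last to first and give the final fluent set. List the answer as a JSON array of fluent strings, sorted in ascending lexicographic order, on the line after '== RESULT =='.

Regress step by step:
  through step 3 (pickup(f)): drop {holding(f)}, keep {ontable(b)}, require {clear(f), handempty, ontable(f)}
    → {clear(f), handempty, ontable(b), ontable(f)}
  through step 2 (putdown(f)): drop {clear(f), handempty, ontable(f)}, keep {ontable(b)}, require {holding(f)}
    → {holding(f), ontable(b)}
  through step 1 (unstack(f,c)): drop {holding(f)}, keep {ontable(b)}, require {clear(f), handempty, on(f,c)}
    → {clear(f), handempty, on(f,c), ontable(b)}

== RESULT ==
["clear(f)", "handempty", "on(f,c)", "ontable(b)"]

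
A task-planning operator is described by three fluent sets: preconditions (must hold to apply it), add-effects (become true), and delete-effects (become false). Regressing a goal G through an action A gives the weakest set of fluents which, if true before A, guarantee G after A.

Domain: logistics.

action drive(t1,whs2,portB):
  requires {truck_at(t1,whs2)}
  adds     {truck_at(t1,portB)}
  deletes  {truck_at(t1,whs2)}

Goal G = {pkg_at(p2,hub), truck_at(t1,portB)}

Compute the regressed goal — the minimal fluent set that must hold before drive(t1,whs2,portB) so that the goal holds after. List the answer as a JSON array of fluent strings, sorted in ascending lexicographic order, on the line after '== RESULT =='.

Regress:
  G ∩ del = {}  (empty — regression defined)
  G \ add = {pkg_at(p2,hub), truck_at(t1,portB)} \ {truck_at(t1,portB)} = {pkg_at(p2,hub)}
  ∪ pre   = {pkg_at(p2,hub)} ∪ {truck_at(t1,whs2)}
          = {pkg_at(p2,hub), truck_at(t1,whs2)}

== RESULT ==
["pkg_at(p2,hub)", "truck_at(t1,whs2)"]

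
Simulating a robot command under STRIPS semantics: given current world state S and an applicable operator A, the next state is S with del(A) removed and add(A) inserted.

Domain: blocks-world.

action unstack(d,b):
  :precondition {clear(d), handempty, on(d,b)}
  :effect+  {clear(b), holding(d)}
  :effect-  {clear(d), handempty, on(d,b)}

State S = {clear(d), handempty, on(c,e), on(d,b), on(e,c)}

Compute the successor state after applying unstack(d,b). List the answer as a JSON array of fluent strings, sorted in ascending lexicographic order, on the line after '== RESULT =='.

Progress:
  pre ⊆ S: {clear(d), handempty, on(d,b)} ⊆ S  — applicable
  S \ del = {on(c,e), on(e,c)}
  ∪ add   = {clear(b), holding(d), on(c,e), on(e,c)}

== RESULT ==
["clear(b)", "holding(d)", "on(c,e)", "on(e,c)"]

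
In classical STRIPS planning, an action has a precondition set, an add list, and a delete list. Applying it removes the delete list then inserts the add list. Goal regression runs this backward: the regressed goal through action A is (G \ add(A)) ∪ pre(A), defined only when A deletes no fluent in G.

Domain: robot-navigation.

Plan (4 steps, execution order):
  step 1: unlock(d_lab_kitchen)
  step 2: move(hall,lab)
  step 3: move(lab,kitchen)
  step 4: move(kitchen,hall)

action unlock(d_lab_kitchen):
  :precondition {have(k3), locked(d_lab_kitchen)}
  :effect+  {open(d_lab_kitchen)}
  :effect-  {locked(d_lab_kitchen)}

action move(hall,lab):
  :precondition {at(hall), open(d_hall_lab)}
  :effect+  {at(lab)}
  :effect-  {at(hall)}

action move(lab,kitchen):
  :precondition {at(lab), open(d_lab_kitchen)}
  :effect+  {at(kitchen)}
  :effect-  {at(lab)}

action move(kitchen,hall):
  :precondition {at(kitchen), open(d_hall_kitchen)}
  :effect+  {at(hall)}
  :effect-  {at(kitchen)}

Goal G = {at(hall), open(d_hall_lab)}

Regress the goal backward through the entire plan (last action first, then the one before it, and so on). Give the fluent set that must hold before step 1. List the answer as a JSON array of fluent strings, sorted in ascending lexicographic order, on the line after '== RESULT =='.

Regress step by step:
  through step 4 (move(kitchen,hall)): drop {at(hall)}, keep {open(d_hall_lab)}, require {at(kitchen), open(d_hall_kitchen)}
    → {at(kitchen), open(d_hall_kitchen), open(d_hall_lab)}
  through step 3 (move(lab,kitchen)): drop {at(kitchen)}, keep {open(d_hall_kitchen), open(d_hall_lab)}, require {at(lab), open(d_lab_kitchen)}
    → {at(lab), open(d_hall_kitchen), open(d_hall_lab), open(d_lab_kitchen)}
  through step 2 (move(hall,lab)): drop {at(lab)}, keep {open(d_hall_kitchen), open(d_hall_lab), open(d_lab_kitchen)}, require {at(hall), open(d_hall_lab)}
    → {at(hall), open(d_hall_kitchen), open(d_hall_lab), open(d_lab_kitchen)}
  through step 1 (unlock(d_lab_kitchen)): drop {open(d_lab_kitchen)}, keep {at(hall), open(d_hall_kitchen), open(d_hall_lab)}, require {have(k3), locked(d_lab_kitchen)}
    → {at(hall), have(k3), locked(d_lab_kitchen), open(d_hall_kitchen), open(d_hall_lab)}

== RESULT ==
["at(hall)", "have(k3)", "locked(d_lab_kitchen)", "open(d_hall_kitchen)", "open(d_hall_lab)"]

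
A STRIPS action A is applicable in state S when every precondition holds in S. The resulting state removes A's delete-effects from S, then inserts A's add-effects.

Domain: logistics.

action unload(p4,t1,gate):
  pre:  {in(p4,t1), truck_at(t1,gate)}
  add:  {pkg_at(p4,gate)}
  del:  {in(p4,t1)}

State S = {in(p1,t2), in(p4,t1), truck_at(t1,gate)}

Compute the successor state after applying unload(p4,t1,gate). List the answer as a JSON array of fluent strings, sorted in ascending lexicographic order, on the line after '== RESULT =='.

Compute (S \ del) ∪ add:
  pre ⊆ S: {in(p4,t1), truck_at(t1,gate)} ⊆ S  — applicable
  S \ del = {in(p1,t2), truck_at(t1,gate)}
  ∪ add   = {in(p1,t2), pkg_at(p4,gate), truck_at(t1,gate)}

== RESULT ==
["in(p1,t2)", "pkg_at(p4,gate)", "truck_at(t1,gate)"]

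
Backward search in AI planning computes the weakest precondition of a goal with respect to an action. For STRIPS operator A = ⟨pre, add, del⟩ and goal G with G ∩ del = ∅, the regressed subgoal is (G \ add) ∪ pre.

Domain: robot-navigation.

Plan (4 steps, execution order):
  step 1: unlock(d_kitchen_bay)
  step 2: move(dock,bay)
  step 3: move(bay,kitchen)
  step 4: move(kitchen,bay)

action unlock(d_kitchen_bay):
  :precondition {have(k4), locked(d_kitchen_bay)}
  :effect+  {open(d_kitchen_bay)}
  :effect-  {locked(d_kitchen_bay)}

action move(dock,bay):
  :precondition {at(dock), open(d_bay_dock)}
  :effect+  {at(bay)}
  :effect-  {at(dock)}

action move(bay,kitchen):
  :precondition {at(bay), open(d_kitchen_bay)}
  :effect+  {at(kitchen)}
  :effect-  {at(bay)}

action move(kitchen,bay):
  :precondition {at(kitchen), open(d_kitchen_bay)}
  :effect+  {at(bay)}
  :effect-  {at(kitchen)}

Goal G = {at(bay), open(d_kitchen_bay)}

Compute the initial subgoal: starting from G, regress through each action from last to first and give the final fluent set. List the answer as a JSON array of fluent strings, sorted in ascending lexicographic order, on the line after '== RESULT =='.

Work backward from the goal:
  through step 4 (move(kitchen,bay)): drop {at(bay)}, keep {open(d_kitchen_bay)}, require {at(kitchen), open(d_kitchen_bay)}
    → {at(kitchen), open(d_kitchen_bay)}
  through step 3 (move(bay,kitchen)): drop {at(kitchen)}, keep {open(d_kitchen_bay)}, require {at(bay), open(d_kitchen_bay)}
    → {at(bay), open(d_kitchen_bay)}
  through step 2 (move(dock,bay)): drop {at(bay)}, keep {open(d_kitchen_bay)}, require {at(dock), open(d_bay_dock)}
    → {at(dock), open(d_bay_dock), open(d_kitchen_bay)}
  through step 1 (unlock(d_kitchen_bay)): drop {open(d_kitchen_bay)}, keep {at(dock), open(d_bay_dock)}, require {have(k4), locked(d_kitchen_bay)}
    → {at(dock), have(k4), locked(d_kitchen_bay), open(d_bay_dock)}

== RESULT ==
["at(dock)", "have(k4)", "locked(d_kitchen_bay)", "open(d_bay_dock)"]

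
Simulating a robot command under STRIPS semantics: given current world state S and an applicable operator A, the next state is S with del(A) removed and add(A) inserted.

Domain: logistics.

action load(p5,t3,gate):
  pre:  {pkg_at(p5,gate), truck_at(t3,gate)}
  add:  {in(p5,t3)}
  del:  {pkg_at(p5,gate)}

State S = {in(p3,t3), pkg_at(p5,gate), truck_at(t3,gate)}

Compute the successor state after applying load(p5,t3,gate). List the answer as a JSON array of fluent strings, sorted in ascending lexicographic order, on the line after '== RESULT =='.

Progress:
  pre ⊆ S: {pkg_at(p5,gate), truck_at(t3,gate)} ⊆ S  — applicable
  S \ del = {in(p3,t3), truck_at(t3,gate)}
  ∪ add   = {in(p3,t3), in(p5,t3), truck_at(t3,gate)}

== RESULT ==
["in(p3,t3)", "in(p5,t3)", "truck_at(t3,gate)"]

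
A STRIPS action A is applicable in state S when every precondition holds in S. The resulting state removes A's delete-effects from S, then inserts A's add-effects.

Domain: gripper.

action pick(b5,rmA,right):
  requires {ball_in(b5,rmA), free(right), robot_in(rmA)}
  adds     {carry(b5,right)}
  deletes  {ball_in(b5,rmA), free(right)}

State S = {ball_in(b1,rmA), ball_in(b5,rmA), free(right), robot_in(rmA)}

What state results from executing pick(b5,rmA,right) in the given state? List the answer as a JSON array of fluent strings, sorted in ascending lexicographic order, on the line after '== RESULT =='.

Compute (S \ del) ∪ add:
  pre ⊆ S: {ball_in(b5,rmA), free(right), robot_in(rmA)} ⊆ S  — applicable
  S \ del = {ball_in(b1,rmA), robot_in(rmA)}
  ∪ add   = {ball_in(b1,rmA), carry(b5,right), robot_in(rmA)}

== RESULT ==
["ball_in(b1,rmA)", "carry(b5,right)", "robot_in(rmA)"]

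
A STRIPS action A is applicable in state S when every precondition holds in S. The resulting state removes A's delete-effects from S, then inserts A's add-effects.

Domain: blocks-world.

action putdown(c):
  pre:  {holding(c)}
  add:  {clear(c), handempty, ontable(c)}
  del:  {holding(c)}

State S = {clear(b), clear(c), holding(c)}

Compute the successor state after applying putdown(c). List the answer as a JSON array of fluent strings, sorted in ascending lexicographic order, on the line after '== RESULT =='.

Progress:
  pre ⊆ S: {holding(c)} ⊆ S  — applicable
  S \ del = {clear(b), clear(c)}
  ∪ add   = {clear(b), clear(c), handempty, ontable(c)}

== RESULT ==
["clear(b)", "clear(c)", "handempty", "ontable(c)"]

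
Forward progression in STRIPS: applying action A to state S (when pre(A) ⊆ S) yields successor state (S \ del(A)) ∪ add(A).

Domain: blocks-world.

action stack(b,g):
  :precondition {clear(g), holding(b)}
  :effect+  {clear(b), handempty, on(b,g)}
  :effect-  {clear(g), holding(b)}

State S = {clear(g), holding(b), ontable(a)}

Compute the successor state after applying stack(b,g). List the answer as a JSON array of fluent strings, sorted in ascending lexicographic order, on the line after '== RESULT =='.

Compute (S \ del) ∪ add:
  pre ⊆ S: {clear(g), holding(b)} ⊆ S  — applicable
  S \ del = {ontable(a)}
  ∪ add   = {clear(b), handempty, on(b,g), ontable(a)}

== RESULT ==
["clear(b)", "handempty", "on(b,g)", "ontable(a)"]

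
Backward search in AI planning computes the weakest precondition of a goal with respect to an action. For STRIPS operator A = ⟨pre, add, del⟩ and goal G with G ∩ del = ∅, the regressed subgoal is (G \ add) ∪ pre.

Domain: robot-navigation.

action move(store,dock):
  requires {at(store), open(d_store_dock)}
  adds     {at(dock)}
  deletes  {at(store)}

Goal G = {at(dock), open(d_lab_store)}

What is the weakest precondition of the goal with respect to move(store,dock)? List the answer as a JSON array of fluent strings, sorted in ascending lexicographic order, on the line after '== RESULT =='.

Compute (G \ add) ∪ pre:
  G ∩ del = {}  (empty — regression defined)
  G \ add = {at(dock), open(d_lab_store)} \ {at(dock)} = {open(d_lab_store)}
  ∪ pre   = {open(d_lab_store)} ∪ {at(store), open(d_store_dock)}
          = {at(store), open(d_lab_store), open(d_store_dock)}

== RESULT ==
["at(store)", "open(d_lab_store)", "open(d_store_dock)"]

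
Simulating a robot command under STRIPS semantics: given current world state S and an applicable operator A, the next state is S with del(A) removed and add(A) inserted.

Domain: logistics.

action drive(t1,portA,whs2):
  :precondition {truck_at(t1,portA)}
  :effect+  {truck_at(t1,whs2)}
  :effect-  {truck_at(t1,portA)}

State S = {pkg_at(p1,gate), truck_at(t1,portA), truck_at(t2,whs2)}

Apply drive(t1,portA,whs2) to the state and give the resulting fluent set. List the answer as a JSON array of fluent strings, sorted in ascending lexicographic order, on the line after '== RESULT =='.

Compute (S \ del) ∪ add:
  pre ⊆ S: {truck_at(t1,portA)} ⊆ S  — applicable
  S \ del = {pkg_at(p1,gate), truck_at(t2,whs2)}
  ∪ add   = {pkg_at(p1,gate), truck_at(t1,whs2), truck_at(t2,whs2)}

== RESULT ==
["pkg_at(p1,gate)", "truck_at(t1,whs2)", "truck_at(t2,whs2)"]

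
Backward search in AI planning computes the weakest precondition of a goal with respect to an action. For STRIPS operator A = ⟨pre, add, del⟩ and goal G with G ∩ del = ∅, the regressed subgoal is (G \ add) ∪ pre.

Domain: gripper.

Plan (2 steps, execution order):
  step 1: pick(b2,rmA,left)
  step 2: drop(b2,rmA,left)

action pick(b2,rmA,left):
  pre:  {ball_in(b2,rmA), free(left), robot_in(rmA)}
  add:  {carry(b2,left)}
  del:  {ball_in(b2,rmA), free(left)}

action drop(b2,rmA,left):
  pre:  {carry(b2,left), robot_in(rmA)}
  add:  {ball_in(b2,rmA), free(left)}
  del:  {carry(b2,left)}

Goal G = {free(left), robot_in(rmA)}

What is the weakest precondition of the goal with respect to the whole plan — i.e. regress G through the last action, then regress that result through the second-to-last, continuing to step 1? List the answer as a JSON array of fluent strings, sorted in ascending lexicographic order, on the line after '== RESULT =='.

Work backward from the goal:
  through step 2 (drop(b2,rmA,left)): drop {free(left)}, keep {robot_in(rmA)}, require {carry(b2,left), robot_in(rmA)}
    → {carry(b2,left), robot_in(rmA)}
  through step 1 (pick(b2,rmA,left)): drop {carry(b2,left)}, keep {robot_in(rmA)}, require {ball_in(b2,rmA), free(left), robot_in(rmA)}
    → {ball_in(b2,rmA), free(left), robot_in(rmA)}

== RESULT ==
["ball_in(b2,rmA)", "free(left)", "robot_in(rmA)"]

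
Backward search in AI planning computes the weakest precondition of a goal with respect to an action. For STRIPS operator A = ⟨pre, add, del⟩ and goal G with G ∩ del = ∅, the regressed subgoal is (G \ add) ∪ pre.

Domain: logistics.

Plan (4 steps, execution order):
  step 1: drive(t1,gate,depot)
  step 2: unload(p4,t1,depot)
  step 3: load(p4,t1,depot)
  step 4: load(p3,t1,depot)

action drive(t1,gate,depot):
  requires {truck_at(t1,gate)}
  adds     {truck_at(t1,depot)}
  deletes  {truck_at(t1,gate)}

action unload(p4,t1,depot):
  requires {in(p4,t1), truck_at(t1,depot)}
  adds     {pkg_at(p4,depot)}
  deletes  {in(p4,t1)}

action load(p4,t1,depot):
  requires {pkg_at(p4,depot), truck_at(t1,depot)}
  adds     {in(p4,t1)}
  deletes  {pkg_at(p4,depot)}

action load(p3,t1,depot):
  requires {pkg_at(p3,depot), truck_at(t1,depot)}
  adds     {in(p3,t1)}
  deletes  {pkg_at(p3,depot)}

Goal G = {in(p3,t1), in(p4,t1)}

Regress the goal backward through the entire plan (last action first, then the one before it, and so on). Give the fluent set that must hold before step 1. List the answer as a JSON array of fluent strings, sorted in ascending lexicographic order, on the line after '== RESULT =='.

Regress step by step:
  through step 4 (load(p3,t1,depot)): drop {in(p3,t1)}, keep {in(p4,t1)}, require {pkg_at(p3,depot), truck_at(t1,depot)}
    → {in(p4,t1), pkg_at(p3,depot), truck_at(t1,depot)}
  through step 3 (load(p4,t1,depot)): drop {in(p4,t1)}, keep {pkg_at(p3,depot), truck_at(t1,depot)}, require {pkg_at(p4,depot), truck_at(t1,depot)}
    → {pkg_at(p3,depot), pkg_at(p4,depot), truck_at(t1,depot)}
  through step 2 (unload(p4,t1,depot)): drop {pkg_at(p4,depot)}, keep {pkg_at(p3,depot), truck_at(t1,depot)}, require {in(p4,t1), truck_at(t1,depot)}
    → {in(p4,t1), pkg_at(p3,depot), truck_at(t1,depot)}
  through step 1 (drive(t1,gate,depot)): drop {truck_at(t1,depot)}, keep {in(p4,t1), pkg_at(p3,depot)}, require {truck_at(t1,gate)}
    → {in(p4,t1), pkg_at(p3,depot), truck_at(t1,gate)}

== RESULT ==
["in(p4,t1)", "pkg_at(p3,depot)", "truck_at(t1,gate)"]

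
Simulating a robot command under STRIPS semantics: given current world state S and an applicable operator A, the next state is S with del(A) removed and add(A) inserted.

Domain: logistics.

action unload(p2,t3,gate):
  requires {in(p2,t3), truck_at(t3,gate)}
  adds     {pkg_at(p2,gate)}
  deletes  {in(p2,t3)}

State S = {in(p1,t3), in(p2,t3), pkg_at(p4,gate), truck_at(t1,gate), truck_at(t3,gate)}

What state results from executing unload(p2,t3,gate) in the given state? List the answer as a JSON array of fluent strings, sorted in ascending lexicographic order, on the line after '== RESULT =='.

Progress:
  pre ⊆ S: {in(p2,t3), truck_at(t3,gate)} ⊆ S  — applicable
  S \ del = {in(p1,t3), pkg_at(p4,gate), truck_at(t1,gate), truck_at(t3,gate)}
  ∪ add   = {in(p1,t3), pkg_at(p2,gate), pkg_at(p4,gate), truck_at(t1,gate), truck_at(t3,gate)}

== RESULT ==
["in(p1,t3)", "pkg_at(p2,gate)", "pkg_at(p4,gate)", "truck_at(t1,gate)", "truck_at(t3,gate)"]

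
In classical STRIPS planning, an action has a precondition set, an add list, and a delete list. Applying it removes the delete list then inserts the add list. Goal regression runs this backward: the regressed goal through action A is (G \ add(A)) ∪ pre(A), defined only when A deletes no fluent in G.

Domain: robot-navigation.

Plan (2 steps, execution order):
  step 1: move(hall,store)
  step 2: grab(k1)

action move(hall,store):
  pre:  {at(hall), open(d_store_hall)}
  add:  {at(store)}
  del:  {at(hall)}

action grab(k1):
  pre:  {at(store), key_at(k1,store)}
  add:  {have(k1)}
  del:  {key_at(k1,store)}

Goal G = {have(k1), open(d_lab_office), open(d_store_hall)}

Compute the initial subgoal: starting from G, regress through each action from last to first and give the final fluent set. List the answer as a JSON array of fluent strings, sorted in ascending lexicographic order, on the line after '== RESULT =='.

Regress step by step:
  through step 2 (grab(k1)): drop {have(k1)}, keep {open(d_lab_office), open(d_store_hall)}, require {at(store), key_at(k1,store)}
    → {at(store), key_at(k1,store), open(d_lab_office), open(d_store_hall)}
  through step 1 (move(hall,store)): drop {at(store)}, keep {key_at(k1,store), open(d_lab_office), open(d_store_hall)}, require {at(hall), open(d_store_hall)}
    → {at(hall), key_at(k1,store), open(d_lab_office), open(d_store_hall)}

== RESULT ==
["at(hall)", "key_at(k1,store)", "open(d_lab_office)", "open(d_store_hall)"]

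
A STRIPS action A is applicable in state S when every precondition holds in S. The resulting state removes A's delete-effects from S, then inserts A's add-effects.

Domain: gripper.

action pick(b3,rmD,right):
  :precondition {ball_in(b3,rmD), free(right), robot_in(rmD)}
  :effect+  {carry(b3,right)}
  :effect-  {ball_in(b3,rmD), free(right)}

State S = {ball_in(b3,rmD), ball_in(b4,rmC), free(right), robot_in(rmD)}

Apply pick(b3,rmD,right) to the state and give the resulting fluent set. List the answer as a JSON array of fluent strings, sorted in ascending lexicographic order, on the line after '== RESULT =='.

Compute (S \ del) ∪ add:
  pre ⊆ S: {ball_in(b3,rmD), free(right), robot_in(rmD)} ⊆ S  — applicable
  S \ del = {ball_in(b4,rmC), robot_in(rmD)}
  ∪ add   = {ball_in(b4,rmC), carry(b3,right), robot_in(rmD)}

== RESULT ==
["ball_in(b4,rmC)", "carry(b3,right)", "robot_in(rmD)"]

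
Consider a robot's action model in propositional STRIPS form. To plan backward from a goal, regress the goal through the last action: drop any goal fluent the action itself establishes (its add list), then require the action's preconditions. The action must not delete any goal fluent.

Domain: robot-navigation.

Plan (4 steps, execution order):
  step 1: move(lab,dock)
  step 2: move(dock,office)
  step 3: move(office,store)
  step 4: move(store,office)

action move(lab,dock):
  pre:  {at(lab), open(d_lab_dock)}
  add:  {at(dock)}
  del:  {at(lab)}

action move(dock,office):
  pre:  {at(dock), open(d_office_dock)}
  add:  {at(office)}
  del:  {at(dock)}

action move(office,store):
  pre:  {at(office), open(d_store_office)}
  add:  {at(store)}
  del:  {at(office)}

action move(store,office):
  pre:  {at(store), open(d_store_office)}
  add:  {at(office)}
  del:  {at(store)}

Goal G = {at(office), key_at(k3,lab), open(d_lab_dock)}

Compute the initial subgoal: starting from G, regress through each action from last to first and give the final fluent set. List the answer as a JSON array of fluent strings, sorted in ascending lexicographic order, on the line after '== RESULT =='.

Work backward from the goal:
  through step 4 (move(store,office)): drop {at(office)}, keep {key_at(k3,lab), open(d_lab_dock)}, require {at(store), open(d_store_office)}
    → {at(store), key_at(k3,lab), open(d_lab_dock), open(d_store_office)}
  through step 3 (move(office,store)): drop {at(store)}, keep {key_at(k3,lab), open(d_lab_dock), open(d_store_office)}, require {at(office), open(d_store_office)}
    → {at(office), key_at(k3,lab), open(d_lab_dock), open(d_store_office)}
  through step 2 (move(dock,office)): drop {at(office)}, keep {key_at(k3,lab), open(d_lab_dock), open(d_store_office)}, require {at(dock), open(d_office_dock)}
    → {at(dock), key_at(k3,lab), open(d_lab_dock), open(d_office_dock), open(d_store_office)}
  through step 1 (move(lab,dock)): drop {at(dock)}, keep {key_at(k3,lab), open(d_lab_dock), open(d_office_dock), open(d_store_office)}, require {at(lab), open(d_lab_dock)}
    → {at(lab), key_at(k3,lab), open(d_lab_dock), open(d_office_dock), open(d_store_office)}

== RESULT ==
["at(lab)", "key_at(k3,lab)", "open(d_lab_dock)", "open(d_office_dock)", "open(d_store_office)"]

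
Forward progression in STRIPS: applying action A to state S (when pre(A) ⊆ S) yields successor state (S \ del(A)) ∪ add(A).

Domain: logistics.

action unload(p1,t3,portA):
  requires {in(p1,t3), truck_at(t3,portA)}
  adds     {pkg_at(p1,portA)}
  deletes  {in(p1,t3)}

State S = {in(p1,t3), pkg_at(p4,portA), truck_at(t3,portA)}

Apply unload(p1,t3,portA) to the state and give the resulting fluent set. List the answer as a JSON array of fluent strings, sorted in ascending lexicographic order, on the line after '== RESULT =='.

Progress:
  pre ⊆ S: {in(p1,t3), truck_at(t3,portA)} ⊆ S  — applicable
  S \ del = {pkg_at(p4,portA), truck_at(t3,portA)}
  ∪ add   = {pkg_at(p1,portA), pkg_at(p4,portA), truck_at(t3,portA)}

== RESULT ==
["pkg_at(p1,portA)", "pkg_at(p4,portA)", "truck_at(t3,portA)"]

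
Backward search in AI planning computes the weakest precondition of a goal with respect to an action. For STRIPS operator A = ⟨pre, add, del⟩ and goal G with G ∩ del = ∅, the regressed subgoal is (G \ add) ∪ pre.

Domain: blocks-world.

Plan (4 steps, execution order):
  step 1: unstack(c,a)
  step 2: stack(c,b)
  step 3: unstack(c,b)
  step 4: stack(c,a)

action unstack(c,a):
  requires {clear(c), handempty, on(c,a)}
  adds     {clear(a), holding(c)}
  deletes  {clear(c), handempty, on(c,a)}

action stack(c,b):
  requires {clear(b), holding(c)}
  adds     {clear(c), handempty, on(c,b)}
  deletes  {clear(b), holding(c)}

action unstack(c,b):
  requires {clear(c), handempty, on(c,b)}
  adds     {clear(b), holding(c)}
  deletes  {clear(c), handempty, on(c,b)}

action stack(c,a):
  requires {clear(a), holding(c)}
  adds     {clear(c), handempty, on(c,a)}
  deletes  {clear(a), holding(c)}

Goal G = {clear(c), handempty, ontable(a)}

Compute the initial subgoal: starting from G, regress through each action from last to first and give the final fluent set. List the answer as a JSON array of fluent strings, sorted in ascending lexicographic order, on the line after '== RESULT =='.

Work backward from the goal:
  through step 4 (stack(c,a)): drop {clear(c), handempty}, keep {ontable(a)}, require {clear(a), holding(c)}
    → {clear(a), holding(c), ontable(a)}
  through step 3 (unstack(c,b)): drop {holding(c)}, keep {clear(a), ontable(a)}, require {clear(c), handempty, on(c,b)}
    → {clear(a), clear(c), handempty, on(c,b), ontable(a)}
  through step 2 (stack(c,b)): drop {clear(c), handempty, on(c,b)}, keep {clear(a), ontable(a)}, require {clear(b), holding(c)}
    → {clear(a), clear(b), holding(c), ontable(a)}
  through step 1 (unstack(c,a)): drop {clear(a), holding(c)}, keep {clear(b), ontable(a)}, require {clear(c), handempty, on(c,a)}
    → {clear(b), clear(c), handempty, on(c,a), ontable(a)}

== RESULT ==
["clear(b)", "clear(c)", "handempty", "on(c,a)", "ontable(a)"]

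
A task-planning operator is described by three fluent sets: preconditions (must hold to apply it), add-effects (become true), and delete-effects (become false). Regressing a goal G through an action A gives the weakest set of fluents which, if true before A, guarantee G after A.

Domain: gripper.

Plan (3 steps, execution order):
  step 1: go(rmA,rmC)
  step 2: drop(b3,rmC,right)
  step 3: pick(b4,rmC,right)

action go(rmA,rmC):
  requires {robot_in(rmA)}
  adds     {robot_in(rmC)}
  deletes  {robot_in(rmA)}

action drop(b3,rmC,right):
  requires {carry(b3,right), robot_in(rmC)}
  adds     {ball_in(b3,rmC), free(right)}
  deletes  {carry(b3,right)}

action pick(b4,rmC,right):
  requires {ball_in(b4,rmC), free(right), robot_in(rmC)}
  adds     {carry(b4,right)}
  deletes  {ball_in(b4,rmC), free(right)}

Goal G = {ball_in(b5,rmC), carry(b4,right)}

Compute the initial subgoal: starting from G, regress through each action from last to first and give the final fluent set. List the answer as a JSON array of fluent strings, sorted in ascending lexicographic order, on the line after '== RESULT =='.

Regress step by step:
  through step 3 (pick(b4,rmC,right)): drop {carry(b4,right)}, keep {ball_in(b5,rmC)}, require {ball_in(b4,rmC), free(right), robot_in(rmC)}
    → {ball_in(b4,rmC), ball_in(b5,rmC), free(right), robot_in(rmC)}
  through step 2 (drop(b3,rmC,right)): drop {free(right)}, keep {ball_in(b4,rmC), ball_in(b5,rmC), robot_in(rmC)}, require {carry(b3,right), robot_in(rmC)}
    → {ball_in(b4,rmC), ball_in(b5,rmC), carry(b3,right), robot_in(rmC)}
  through step 1 (go(rmA,rmC)): drop {robot_in(rmC)}, keep {ball_in(b4,rmC), ball_in(b5,rmC), carry(b3,right)}, require {robot_in(rmA)}
    → {ball_in(b4,rmC), ball_in(b5,rmC), carry(b3,right), robot_in(rmA)}

== RESULT ==
["ball_in(b4,rmC)", "ball_in(b5,rmC)", "carry(b3,right)", "robot_in(rmA)"]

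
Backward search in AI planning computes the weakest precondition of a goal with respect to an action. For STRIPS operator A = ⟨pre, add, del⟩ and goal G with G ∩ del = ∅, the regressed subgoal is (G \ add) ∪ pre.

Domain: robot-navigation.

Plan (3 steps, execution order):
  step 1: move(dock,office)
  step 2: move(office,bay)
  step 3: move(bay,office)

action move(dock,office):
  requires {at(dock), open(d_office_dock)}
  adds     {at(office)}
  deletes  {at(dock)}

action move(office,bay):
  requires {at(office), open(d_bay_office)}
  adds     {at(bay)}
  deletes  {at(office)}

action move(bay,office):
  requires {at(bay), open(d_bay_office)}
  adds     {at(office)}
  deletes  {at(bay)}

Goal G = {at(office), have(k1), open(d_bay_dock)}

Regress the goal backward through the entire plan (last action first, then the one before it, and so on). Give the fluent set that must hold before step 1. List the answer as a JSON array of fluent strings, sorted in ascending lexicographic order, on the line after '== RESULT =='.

Regress step by step:
  through step 3 (move(bay,office)): drop {at(office)}, keep {have(k1), open(d_bay_dock)}, require {at(bay), open(d_bay_office)}
    → {at(bay), have(k1), open(d_bay_dock), open(d_bay_office)}
  through step 2 (move(office,bay)): drop {at(bay)}, keep {have(k1), open(d_bay_dock), open(d_bay_office)}, require {at(office), open(d_bay_office)}
    → {at(office), have(k1), open(d_bay_dock), open(d_bay_office)}
  through step 1 (move(dock,office)): drop {at(office)}, keep {have(k1), open(d_bay_dock), open(d_bay_office)}, require {at(dock), open(d_office_dock)}
    → {at(dock), have(k1), open(d_bay_dock), open(d_bay_office), open(d_office_dock)}

== RESULT ==
["at(dock)", "have(k1)", "open(d_bay_dock)", "open(d_bay_office)", "open(d_office_dock)"]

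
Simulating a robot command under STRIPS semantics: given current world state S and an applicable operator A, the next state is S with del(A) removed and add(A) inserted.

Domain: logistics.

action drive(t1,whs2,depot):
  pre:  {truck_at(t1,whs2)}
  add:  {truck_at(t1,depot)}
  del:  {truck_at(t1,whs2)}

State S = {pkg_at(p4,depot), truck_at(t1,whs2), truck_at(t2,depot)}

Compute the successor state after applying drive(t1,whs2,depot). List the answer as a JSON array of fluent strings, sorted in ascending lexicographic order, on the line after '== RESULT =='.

Progress:
  pre ⊆ S: {truck_at(t1,whs2)} ⊆ S  — applicable
  S \ del = {pkg_at(p4,depot), truck_at(t2,depot)}
  ∪ add   = {pkg_at(p4,depot), truck_at(t1,depot), truck_at(t2,depot)}

== RESULT ==
["pkg_at(p4,depot)", "truck_at(t1,depot)", "truck_at(t2,depot)"]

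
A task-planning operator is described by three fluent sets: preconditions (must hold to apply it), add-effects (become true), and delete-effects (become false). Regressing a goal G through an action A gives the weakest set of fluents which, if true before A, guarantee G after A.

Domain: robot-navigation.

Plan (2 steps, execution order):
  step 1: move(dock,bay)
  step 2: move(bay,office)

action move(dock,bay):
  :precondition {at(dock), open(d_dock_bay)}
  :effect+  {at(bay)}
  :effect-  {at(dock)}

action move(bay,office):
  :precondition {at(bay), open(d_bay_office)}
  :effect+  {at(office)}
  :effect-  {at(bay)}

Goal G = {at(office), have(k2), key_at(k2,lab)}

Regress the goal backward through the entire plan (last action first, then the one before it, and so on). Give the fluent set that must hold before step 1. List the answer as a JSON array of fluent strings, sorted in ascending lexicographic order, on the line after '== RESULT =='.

Work backward from the goal:
  through step 2 (move(bay,office)): drop {at(office)}, keep {have(k2), key_at(k2,lab)}, require {at(bay), open(d_bay_office)}
    → {at(bay), have(k2), key_at(k2,lab), open(d_bay_office)}
  through step 1 (move(dock,bay)): drop {at(bay)}, keep {have(k2), key_at(k2,lab), open(d_bay_office)}, require {at(dock), open(d_dock_bay)}
    → {at(dock), have(k2), key_at(k2,lab), open(d_bay_office), open(d_dock_bay)}

== RESULT ==
["at(dock)", "have(k2)", "key_at(k2,lab)", "open(d_bay_office)", "open(d_dock_bay)"]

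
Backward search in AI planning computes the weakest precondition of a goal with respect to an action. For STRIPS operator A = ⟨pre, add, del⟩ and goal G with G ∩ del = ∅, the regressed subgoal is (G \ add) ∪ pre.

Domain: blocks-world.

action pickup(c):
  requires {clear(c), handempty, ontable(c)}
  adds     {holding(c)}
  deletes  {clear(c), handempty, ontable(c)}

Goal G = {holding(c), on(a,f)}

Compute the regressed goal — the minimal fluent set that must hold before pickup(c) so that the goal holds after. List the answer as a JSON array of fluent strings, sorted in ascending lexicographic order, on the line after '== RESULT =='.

Regress:
  G ∩ del = {}  (empty — regression defined)
  G \ add = {holding(c), on(a,f)} \ {holding(c)} = {on(a,f)}
  ∪ pre   = {on(a,f)} ∪ {clear(c), handempty, ontable(c)}
          = {clear(c), handempty, on(a,f), ontable(c)}

== RESULT ==
["clear(c)", "handempty", "on(a,f)", "ontable(c)"]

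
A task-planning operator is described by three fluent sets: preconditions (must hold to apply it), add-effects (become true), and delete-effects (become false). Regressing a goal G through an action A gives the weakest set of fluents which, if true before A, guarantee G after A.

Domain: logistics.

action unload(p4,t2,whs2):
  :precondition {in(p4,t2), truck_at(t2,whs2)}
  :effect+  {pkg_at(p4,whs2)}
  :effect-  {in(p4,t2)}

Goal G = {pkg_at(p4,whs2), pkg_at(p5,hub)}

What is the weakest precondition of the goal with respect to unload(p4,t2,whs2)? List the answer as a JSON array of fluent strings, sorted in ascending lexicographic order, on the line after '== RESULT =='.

Regress:
  G ∩ del = {}  (empty — regression defined)
  G \ add = {pkg_at(p4,whs2), pkg_at(p5,hub)} \ {pkg_at(p4,whs2)} = {pkg_at(p5,hub)}
  ∪ pre   = {pkg_at(p5,hub)} ∪ {in(p4,t2), truck_at(t2,whs2)}
          = {in(p4,t2), pkg_at(p5,hub), truck_at(t2,whs2)}

== RESULT ==
["in(p4,t2)", "pkg_at(p5,hub)", "truck_at(t2,whs2)"]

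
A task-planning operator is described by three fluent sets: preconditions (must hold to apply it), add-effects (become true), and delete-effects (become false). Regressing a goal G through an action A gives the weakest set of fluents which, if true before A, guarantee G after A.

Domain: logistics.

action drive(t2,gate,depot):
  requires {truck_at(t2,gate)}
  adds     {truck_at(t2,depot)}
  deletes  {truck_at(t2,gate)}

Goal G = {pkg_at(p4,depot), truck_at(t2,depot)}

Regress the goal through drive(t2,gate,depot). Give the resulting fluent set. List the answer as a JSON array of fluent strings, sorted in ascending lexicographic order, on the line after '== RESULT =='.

Compute (G \ add) ∪ pre:
  G ∩ del = {}  (empty — regression defined)
  G \ add = {pkg_at(p4,depot), truck_at(t2,depot)} \ {truck_at(t2,depot)} = {pkg_at(p4,depot)}
  ∪ pre   = {pkg_at(p4,depot)} ∪ {truck_at(t2,gate)}
          = {pkg_at(p4,depot), truck_at(t2,gate)}

== RESULT ==
["pkg_at(p4,depot)", "truck_at(t2,gate)"]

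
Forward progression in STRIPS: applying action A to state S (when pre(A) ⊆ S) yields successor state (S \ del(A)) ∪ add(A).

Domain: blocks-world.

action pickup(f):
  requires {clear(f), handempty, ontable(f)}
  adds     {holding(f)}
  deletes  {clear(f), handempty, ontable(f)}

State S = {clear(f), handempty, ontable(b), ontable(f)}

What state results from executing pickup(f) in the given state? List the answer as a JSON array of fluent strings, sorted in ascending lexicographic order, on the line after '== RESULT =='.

Compute (S \ del) ∪ add:
  pre ⊆ S: {clear(f), handempty, ontable(f)} ⊆ S  — applicable
  S \ del = {ontable(b)}
  ∪ add   = {holding(f), ontable(b)}

== RESULT ==
["holding(f)", "ontable(b)"]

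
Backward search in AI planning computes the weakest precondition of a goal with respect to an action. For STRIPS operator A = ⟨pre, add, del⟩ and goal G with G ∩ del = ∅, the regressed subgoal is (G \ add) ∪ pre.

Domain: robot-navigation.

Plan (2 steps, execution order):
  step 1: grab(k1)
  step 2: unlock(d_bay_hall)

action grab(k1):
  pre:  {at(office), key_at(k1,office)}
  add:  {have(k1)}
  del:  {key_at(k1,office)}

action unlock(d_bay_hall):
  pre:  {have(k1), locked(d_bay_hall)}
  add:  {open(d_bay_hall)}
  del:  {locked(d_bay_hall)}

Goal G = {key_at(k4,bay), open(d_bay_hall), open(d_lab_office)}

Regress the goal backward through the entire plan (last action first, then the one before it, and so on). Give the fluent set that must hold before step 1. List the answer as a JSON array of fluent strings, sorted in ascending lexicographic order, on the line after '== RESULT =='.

Work backward from the goal:
  through step 2 (unlock(d_bay_hall)): drop {open(d_bay_hall)}, keep {key_at(k4,bay), open(d_lab_office)}, require {have(k1), locked(d_bay_hall)}
    → {have(k1), key_at(k4,bay), locked(d_bay_hall), open(d_lab_office)}
  through step 1 (grab(k1)): drop {have(k1)}, keep {key_at(k4,bay), locked(d_bay_hall), open(d_lab_office)}, require {at(office), key_at(k1,office)}
    → {at(office), key_at(k1,office), key_at(k4,bay), locked(d_bay_hall), open(d_lab_office)}

== RESULT ==
["at(office)", "key_at(k1,office)", "key_at(k4,bay)", "locked(d_bay_hall)", "open(d_lab_office)"]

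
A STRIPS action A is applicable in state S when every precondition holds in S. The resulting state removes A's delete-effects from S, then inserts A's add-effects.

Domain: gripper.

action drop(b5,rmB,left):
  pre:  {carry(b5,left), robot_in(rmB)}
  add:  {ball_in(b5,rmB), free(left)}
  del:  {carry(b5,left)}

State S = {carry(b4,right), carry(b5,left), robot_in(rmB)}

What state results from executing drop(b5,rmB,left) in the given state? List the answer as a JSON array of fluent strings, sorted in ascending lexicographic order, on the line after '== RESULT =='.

Compute (S \ del) ∪ add:
  pre ⊆ S: {carry(b5,left), robot_in(rmB)} ⊆ S  — applicable
  S \ del = {carry(b4,right), robot_in(rmB)}
  ∪ add   = {ball_in(b5,rmB), carry(b4,right), free(left), robot_in(rmB)}

== RESULT ==
["ball_in(b5,rmB)", "carry(b4,right)", "free(left)", "robot_in(rmB)"]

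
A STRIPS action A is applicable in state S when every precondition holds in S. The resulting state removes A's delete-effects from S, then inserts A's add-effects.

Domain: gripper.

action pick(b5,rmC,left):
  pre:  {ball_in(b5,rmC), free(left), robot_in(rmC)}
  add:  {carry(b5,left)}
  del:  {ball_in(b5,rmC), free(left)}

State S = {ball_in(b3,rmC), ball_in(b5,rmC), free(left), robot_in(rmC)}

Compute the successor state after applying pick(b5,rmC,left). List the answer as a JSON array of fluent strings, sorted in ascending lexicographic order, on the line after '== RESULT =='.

Progress:
  pre ⊆ S: {ball_in(b5,rmC), free(left), robot_in(rmC)} ⊆ S  — applicable
  S \ del = {ball_in(b3,rmC), robot_in(rmC)}
  ∪ add   = {ball_in(b3,rmC), carry(b5,left), robot_in(rmC)}

== RESULT ==
["ball_in(b3,rmC)", "carry(b5,left)", "robot_in(rmC)"]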